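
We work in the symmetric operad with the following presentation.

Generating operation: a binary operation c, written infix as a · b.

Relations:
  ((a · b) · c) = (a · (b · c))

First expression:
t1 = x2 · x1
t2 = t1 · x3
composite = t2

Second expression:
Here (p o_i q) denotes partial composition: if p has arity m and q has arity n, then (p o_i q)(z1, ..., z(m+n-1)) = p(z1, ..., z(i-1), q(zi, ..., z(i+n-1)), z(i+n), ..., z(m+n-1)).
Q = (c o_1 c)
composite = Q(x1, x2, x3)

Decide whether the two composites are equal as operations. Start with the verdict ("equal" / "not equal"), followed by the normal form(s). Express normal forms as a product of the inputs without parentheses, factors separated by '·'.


not equal — first x2 · x1 · x3, second x1 · x2 · x3

Normal form of the first expression: x2 · x1 · x3
Normal form of the second expression: x1 · x2 · x3
The normal forms differ: not equal.


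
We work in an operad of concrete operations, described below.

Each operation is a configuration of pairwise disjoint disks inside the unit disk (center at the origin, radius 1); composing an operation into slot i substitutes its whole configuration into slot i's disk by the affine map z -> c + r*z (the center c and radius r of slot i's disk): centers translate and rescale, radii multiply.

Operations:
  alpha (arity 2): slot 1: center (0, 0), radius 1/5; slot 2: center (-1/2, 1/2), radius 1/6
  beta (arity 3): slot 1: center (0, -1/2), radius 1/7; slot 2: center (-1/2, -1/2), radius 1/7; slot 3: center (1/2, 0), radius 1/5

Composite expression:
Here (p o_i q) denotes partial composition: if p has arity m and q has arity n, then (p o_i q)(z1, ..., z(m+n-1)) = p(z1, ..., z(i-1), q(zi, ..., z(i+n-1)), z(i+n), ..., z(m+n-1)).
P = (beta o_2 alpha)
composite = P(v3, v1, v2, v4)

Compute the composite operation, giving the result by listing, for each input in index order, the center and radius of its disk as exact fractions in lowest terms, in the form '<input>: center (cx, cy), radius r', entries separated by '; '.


Follow each v-input down from beta: c' goes to c + r*c', radius to r*r'.
v3: after 1 affine step, its disk has center (0, -1/2), radius 1/7
v1: after 2 affine steps, its disk has center (-1/2, -1/2), radius 1/35
v2: after 2 affine steps, its disk has center (-4/7, -3/7), radius 1/42
v4: after 1 affine step, its disk has center (1/2, 0), radius 1/5

v1: center (-1/2, -1/2), radius 1/35; v2: center (-4/7, -3/7), radius 1/42; v3: center (0, -1/2), radius 1/7; v4: center (1/2, 0), radius 1/5


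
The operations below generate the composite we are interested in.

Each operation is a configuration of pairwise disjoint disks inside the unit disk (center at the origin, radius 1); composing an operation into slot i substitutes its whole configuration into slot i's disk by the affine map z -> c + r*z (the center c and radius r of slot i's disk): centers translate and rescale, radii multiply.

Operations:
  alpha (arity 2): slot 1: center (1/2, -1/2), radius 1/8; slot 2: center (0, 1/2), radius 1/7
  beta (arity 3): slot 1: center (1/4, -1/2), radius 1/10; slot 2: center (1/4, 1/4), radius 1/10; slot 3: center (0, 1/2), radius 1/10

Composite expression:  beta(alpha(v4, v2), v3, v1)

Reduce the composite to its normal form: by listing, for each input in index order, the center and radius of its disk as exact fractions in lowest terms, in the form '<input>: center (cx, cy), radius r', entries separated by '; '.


v1: center (0, 1/2), radius 1/10; v2: center (1/4, -9/20), radius 1/70; v3: center (1/4, 1/4), radius 1/10; v4: center (3/10, -11/20), radius 1/80

Affine substitution under beta: radii multiply and v-centers shift.
v4 passes through 2 substitutions, ending at center (3/10, -11/20), radius 1/80
v2 passes through 2 substitutions, ending at center (1/4, -9/20), radius 1/70
v3 passes through 1 substitution, ending at center (1/4, 1/4), radius 1/10
v1 passes through 1 substitution, ending at center (0, 1/2), radius 1/10


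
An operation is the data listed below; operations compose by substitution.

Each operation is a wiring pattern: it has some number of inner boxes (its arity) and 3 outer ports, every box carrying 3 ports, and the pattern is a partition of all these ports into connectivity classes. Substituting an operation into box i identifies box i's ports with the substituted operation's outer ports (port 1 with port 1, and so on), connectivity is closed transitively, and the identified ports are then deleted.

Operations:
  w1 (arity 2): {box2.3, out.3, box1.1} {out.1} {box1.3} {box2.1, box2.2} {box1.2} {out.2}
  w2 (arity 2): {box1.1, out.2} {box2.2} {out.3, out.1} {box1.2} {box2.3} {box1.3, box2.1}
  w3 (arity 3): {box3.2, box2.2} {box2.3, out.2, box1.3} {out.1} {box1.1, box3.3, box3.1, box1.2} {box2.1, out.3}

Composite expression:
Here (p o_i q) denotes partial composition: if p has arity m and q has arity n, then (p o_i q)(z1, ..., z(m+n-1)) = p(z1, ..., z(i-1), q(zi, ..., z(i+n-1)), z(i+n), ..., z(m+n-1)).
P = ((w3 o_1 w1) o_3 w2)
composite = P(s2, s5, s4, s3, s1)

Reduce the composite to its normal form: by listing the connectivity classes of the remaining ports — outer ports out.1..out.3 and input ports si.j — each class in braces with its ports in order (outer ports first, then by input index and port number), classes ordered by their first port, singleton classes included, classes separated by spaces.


{out.1} {out.2, out.3, s2.1, s5.3} {s1.1, s1.3} {s1.2, s4.1} {s2.2} {s2.3} {s3.1, s4.3} {s3.2} {s3.3} {s4.2} {s5.1, s5.2}


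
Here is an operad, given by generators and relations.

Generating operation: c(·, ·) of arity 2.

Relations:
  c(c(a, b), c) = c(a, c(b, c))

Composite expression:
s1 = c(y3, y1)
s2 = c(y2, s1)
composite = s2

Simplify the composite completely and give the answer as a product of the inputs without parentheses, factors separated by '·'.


y2 · y3 · y1

Every regrouping of c is equal, so read the y-inputs in written order.
c(y3, y1) spells out as y3 · y1
c(y2, c(y3, y1)) spells out as y2 · y3 · y1


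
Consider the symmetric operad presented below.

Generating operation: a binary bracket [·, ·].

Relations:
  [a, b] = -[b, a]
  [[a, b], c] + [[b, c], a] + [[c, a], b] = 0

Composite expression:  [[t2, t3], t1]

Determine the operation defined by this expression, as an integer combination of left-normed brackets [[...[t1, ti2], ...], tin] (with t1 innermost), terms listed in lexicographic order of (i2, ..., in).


-[[t1, t2], t3] + [[t1, t3], t2]

Antisymmetry and Jacobi reduce to t1-anchored left-normed brackets.
Composite bracket: [[t2, t3], t1]
Full expansion: 4 signed words from ab - ba (2^2 = 4).
Only words starting with t1 matter:
  t1t2t3 (sign -1) contributes -[[t1, t2], t3]
  t1t3t2 (sign +1) contributes +[[t1, t3], t2]


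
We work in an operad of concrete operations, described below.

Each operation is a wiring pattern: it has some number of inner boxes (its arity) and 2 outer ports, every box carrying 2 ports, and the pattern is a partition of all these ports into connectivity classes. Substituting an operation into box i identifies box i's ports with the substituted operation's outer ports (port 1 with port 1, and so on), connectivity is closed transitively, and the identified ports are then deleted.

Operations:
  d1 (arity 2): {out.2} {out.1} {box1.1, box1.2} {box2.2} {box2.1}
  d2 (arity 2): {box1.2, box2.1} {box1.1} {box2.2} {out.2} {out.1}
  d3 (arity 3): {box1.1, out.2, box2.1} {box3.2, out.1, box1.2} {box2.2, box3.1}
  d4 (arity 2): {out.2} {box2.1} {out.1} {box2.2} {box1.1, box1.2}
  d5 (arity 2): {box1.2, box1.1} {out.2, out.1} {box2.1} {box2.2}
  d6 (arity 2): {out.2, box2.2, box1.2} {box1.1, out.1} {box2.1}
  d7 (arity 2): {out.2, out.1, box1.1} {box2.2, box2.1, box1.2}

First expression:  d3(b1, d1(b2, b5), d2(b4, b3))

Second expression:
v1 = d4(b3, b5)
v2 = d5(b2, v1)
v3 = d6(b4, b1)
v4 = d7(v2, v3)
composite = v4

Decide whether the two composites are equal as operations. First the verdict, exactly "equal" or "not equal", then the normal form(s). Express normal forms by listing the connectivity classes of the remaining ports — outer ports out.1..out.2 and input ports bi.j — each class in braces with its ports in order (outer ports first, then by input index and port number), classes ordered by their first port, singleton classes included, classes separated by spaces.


not equal; first: {out.1, b1.2} {out.2, b1.1} {b2.1, b2.2} {b3.1, b4.2} {b3.2} {b4.1} {b5.1} {b5.2}; second: {out.1, out.2, b1.2, b4.1, b4.2} {b1.1} {b2.1, b2.2} {b3.1, b3.2} {b5.1} {b5.2}

The first expression reduces to {out.1, b1.2} {out.2, b1.1} {b2.1, b2.2} {b3.1, b4.2} {b3.2} {b4.1} {b5.1} {b5.2}
The second expression reduces to {out.1, out.2, b1.2, b4.1, b4.2} {b1.1} {b2.1, b2.2} {b3.1, b3.2} {b5.1} {b5.2}
Different reductions; not equal.


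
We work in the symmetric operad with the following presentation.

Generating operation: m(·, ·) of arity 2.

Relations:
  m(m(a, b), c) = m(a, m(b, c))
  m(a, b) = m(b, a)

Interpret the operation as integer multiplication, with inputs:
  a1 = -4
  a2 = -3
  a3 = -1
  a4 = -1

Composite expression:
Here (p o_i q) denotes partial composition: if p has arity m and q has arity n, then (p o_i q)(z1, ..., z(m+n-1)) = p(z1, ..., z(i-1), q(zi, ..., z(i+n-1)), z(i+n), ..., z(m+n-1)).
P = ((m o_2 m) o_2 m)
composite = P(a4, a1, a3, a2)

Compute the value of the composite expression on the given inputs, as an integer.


12


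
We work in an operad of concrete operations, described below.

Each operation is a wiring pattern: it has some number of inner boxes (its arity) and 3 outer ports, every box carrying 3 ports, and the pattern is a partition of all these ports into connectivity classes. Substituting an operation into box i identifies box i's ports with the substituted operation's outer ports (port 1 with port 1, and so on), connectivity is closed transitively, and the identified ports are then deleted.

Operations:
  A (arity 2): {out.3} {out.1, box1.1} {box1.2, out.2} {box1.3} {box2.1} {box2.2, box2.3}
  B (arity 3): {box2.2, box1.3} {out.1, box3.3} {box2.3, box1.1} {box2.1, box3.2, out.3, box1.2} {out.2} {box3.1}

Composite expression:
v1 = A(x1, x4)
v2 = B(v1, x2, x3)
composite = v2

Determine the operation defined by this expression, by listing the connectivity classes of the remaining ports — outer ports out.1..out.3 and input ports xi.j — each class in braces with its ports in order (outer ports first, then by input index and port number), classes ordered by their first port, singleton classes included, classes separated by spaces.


{out.1, x3.3} {out.2} {out.3, x1.2, x2.1, x3.2} {x1.1, x2.3} {x1.3} {x2.2} {x3.1} {x4.1} {x4.2, x4.3}

After gluing at B, chains via deleted ports link the x-ports.
through A, on inputs (x1, x4): {out.1, x1.1} {out.2, x1.2} {out.3} {x1.3} {x4.1} {x4.2, x4.3} (out.j = stage outer ports)
through B, on inputs (x1, x4, x2, x3): {out.1, x3.3} {out.2} {out.3, x1.2, x2.1, x3.2} {x1.1, x2.3} {x1.3} {x2.2} {x3.1} {x4.1} {x4.2, x4.3} (out.j = stage outer ports)


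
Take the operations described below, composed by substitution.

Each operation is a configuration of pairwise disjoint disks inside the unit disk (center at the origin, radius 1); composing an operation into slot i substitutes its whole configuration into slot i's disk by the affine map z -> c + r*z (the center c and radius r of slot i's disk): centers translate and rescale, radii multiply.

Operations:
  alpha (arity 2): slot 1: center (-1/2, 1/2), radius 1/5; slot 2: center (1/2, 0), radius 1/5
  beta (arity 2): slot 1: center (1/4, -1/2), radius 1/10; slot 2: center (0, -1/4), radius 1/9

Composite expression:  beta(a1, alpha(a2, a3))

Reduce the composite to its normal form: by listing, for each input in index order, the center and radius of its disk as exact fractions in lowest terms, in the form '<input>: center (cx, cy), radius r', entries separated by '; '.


a1: center (1/4, -1/2), radius 1/10; a2: center (-1/18, -7/36), radius 1/45; a3: center (1/18, -1/4), radius 1/45


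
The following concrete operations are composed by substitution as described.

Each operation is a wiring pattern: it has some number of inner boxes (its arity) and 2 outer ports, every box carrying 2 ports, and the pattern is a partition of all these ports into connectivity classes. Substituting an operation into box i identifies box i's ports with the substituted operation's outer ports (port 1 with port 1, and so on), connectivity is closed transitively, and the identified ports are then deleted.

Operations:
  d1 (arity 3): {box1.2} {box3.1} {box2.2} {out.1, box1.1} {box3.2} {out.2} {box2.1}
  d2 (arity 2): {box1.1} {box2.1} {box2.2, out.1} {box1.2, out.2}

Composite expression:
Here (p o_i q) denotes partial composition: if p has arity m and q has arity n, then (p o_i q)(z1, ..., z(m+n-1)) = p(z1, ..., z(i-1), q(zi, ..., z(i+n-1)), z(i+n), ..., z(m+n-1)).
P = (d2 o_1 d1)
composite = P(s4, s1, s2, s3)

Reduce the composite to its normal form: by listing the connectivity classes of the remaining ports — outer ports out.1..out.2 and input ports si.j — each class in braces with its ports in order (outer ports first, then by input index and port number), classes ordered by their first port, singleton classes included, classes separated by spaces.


Two ports join when wires chain via d2-identified ports.
after d1, the pattern on (s4, s1, s2) reads {out.1, s4.1} {out.2} {s1.1} {s1.2} {s2.1} {s2.2} {s4.2} (out.j = its outer ports)
after d2, the pattern on (s4, s1, s2, s3) reads {out.1, s3.2} {out.2} {s1.1} {s1.2} {s2.1} {s2.2} {s3.1} {s4.1} {s4.2} (out.j = its outer ports)

{out.1, s3.2} {out.2} {s1.1} {s1.2} {s2.1} {s2.2} {s3.1} {s4.1} {s4.2}


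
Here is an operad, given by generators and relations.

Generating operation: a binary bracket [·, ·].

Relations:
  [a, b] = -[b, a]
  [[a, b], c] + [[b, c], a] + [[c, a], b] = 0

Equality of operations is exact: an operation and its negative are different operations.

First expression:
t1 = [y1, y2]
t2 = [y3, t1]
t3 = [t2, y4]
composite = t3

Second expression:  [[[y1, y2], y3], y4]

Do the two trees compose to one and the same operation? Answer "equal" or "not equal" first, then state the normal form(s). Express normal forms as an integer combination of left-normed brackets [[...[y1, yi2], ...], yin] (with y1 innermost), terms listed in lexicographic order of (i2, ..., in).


The first expression, normalized: -[[[y1, y2], y3], y4]
The second expression, normalized: [[[y1, y2], y3], y4]
Distinct normal forms: not equal.

not equal; the first gives -[[[y1, y2], y3], y4] and the second [[[y1, y2], y3], y4]


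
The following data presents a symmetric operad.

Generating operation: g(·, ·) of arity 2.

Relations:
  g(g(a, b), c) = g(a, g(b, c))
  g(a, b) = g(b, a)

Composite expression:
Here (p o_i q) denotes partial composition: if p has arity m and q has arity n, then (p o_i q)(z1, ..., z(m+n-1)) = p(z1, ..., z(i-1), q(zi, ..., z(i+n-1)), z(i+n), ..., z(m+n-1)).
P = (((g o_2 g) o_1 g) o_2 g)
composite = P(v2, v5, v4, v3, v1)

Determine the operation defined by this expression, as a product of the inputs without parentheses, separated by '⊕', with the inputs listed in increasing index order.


v1 ⊕ v2 ⊕ v3 ⊕ v4 ⊕ v5

With g associative and commutative, the v-input set is all that matters.
g(v5, v4) spells out as v5 ⊕ v4
g(v2, g(v5, v4)) spells out as v2 ⊕ v5 ⊕ v4
g(v3, v1) spells out as v3 ⊕ v1
g(g(v2, g(v5, v4)), g(v3, v1)) spells out as v2 ⊕ v5 ⊕ v4 ⊕ v3 ⊕ v1
reordering the factors by index: v1 ⊕ v2 ⊕ v3 ⊕ v4 ⊕ v5


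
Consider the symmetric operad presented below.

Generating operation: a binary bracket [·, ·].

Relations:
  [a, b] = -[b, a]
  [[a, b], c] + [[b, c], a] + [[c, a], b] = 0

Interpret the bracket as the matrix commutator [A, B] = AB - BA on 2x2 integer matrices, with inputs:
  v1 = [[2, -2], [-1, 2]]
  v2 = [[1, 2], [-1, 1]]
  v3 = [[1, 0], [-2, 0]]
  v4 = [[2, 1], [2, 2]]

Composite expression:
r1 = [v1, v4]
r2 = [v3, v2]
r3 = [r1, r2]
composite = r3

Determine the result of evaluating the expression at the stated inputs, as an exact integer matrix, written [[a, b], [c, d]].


[v1, v4] = [[-3, 0], [0, 3]]
[v3, v2] = [[4, 2], [1, -4]]
[[v1, v4], [v3, v2]] = [[0, -12], [6, 0]]

[[0, -12], [6, 0]]


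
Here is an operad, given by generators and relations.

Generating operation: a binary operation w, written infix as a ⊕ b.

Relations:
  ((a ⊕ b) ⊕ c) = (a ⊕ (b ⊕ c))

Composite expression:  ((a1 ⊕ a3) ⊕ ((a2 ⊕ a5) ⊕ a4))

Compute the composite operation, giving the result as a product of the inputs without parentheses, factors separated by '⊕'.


a1 ⊕ a3 ⊕ a2 ⊕ a5 ⊕ a4

The w-tree's shape is irrelevant; the a-reading-order decides.
(a1 ⊕ a3) collapses to a1 ⊕ a3
(a2 ⊕ a5) collapses to a2 ⊕ a5
((a2 ⊕ a5) ⊕ a4) collapses to a2 ⊕ a5 ⊕ a4
((a1 ⊕ a3) ⊕ ((a2 ⊕ a5) ⊕ a4)) collapses to a1 ⊕ a3 ⊕ a2 ⊕ a5 ⊕ a4


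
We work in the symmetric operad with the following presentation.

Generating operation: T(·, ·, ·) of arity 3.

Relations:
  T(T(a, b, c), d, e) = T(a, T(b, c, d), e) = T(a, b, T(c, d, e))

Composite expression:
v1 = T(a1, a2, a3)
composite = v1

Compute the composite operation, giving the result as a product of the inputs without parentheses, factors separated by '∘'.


a1 ∘ a2 ∘ a3


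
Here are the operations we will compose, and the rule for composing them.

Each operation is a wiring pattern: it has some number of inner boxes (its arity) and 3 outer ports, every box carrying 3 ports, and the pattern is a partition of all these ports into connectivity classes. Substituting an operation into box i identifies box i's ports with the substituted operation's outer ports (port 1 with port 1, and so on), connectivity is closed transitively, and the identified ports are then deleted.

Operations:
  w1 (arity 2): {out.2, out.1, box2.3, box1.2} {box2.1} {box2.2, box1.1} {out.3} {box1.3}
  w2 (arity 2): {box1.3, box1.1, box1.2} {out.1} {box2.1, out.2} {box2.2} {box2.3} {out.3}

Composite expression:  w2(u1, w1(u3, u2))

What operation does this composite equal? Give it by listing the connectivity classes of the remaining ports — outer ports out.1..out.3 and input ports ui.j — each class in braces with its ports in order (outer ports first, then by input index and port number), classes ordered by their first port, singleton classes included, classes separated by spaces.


{out.1} {out.2, u2.3, u3.2} {out.3} {u1.1, u1.2, u1.3} {u2.1} {u2.2, u3.1} {u3.3}


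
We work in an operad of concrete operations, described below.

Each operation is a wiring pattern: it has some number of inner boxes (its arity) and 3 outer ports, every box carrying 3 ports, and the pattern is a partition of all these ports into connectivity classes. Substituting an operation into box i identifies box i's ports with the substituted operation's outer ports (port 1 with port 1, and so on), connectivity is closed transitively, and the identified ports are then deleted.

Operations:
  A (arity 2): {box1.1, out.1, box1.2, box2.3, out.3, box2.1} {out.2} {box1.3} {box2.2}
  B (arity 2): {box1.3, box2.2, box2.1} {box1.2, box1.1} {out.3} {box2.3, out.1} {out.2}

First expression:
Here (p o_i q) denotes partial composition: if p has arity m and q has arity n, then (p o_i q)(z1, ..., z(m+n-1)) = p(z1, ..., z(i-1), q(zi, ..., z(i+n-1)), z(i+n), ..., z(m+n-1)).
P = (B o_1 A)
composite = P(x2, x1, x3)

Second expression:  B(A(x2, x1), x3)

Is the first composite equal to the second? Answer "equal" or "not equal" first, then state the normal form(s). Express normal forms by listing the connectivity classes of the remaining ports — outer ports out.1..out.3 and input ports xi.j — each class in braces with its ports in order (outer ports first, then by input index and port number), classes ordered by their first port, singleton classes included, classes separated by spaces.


equal; the common form is {out.1, x3.3} {out.2} {out.3} {x1.1, x1.3, x2.1, x2.2, x3.1, x3.2} {x1.2} {x2.3}


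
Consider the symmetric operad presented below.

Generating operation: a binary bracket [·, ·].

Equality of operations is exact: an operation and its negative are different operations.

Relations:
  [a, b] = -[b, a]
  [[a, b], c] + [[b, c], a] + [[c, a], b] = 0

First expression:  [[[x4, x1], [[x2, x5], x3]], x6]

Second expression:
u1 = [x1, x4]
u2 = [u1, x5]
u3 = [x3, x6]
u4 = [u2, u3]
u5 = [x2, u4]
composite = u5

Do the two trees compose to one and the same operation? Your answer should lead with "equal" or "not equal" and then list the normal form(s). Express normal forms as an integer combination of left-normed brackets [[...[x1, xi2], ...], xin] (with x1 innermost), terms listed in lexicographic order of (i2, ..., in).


not equal; first: -[[[[[x1, x4], x2], x5], x3], x6] + [[[[[x1, x4], x3], x2], x5], x6] - [[[[[x1, x4], x3], x5], x2], x6] + [[[[[x1, x4], x5], x2], x3], x6]; second: -[[[[[x1, x4], x5], x3], x6], x2] + [[[[[x1, x4], x5], x6], x3], x2]

Reducing the first expression gives -[[[[[x1, x4], x2], x5], x3], x6] + [[[[[x1, x4], x3], x2], x5], x6] - [[[[[x1, x4], x3], x5], x2], x6] + [[[[[x1, x4], x5], x2], x3], x6]
Reducing the second expression gives -[[[[[x1, x4], x5], x3], x6], x2] + [[[[[x1, x4], x5], x6], x3], x2]
No match — not equal.


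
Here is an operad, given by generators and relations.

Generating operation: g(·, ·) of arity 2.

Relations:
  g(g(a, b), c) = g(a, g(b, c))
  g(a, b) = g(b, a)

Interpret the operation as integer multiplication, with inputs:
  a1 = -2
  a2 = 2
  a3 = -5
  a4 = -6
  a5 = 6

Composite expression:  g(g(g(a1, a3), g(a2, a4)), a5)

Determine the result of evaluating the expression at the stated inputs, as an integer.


-720

g(a1, a3) = 10
g(a2, a4) = -12
g(g(a1, a3), g(a2, a4)) = -120
g(g(g(a1, a3), g(a2, a4)), a5) = -720


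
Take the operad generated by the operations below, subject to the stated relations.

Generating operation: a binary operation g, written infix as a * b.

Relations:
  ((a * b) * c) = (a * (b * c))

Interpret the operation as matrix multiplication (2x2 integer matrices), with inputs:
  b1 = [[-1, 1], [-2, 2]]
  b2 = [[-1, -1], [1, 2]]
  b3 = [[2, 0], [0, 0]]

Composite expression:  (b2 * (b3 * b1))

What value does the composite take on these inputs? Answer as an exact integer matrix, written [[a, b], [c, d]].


(b3 * b1) = [[-2, 2], [0, 0]]
(b2 * (b3 * b1)) = [[2, -2], [-2, 2]]

[[2, -2], [-2, 2]]


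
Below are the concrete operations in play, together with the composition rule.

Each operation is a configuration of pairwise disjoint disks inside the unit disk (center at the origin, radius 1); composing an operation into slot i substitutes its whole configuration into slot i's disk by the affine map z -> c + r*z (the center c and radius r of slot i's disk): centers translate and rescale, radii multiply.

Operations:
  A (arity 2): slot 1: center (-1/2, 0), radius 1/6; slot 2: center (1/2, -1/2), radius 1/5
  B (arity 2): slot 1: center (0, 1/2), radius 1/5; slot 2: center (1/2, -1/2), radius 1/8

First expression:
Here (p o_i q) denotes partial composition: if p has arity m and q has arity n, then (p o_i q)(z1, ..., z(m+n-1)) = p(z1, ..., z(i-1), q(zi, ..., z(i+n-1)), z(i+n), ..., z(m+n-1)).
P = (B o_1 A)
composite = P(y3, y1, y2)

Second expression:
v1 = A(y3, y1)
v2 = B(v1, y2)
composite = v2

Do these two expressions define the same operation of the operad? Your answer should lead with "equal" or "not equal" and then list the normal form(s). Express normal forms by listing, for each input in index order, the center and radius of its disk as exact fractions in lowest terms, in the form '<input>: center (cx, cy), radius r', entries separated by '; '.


equal; the common form is y1: center (1/10, 2/5), radius 1/25; y2: center (1/2, -1/2), radius 1/8; y3: center (-1/10, 1/2), radius 1/30


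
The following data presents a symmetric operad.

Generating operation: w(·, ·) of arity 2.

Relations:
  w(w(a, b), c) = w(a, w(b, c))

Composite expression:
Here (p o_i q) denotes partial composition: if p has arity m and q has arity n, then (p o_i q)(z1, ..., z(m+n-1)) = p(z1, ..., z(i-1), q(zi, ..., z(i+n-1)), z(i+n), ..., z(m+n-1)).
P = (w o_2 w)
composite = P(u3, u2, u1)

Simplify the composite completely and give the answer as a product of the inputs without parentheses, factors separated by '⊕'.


The w-tree's shape is irrelevant; the u-reading-order decides.
w(u2, u1) reduces to u2 ⊕ u1
w(u3, w(u2, u1)) reduces to u3 ⊕ u2 ⊕ u1

u3 ⊕ u2 ⊕ u1


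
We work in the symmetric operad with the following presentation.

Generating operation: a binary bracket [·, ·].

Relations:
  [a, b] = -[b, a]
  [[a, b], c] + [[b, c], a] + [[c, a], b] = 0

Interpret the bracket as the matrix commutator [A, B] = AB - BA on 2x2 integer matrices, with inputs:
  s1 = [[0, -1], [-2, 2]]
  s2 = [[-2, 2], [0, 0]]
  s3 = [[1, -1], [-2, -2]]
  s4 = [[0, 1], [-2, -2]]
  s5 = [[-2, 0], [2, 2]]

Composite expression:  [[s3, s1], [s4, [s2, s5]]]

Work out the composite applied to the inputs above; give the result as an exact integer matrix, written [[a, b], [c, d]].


[[40, 200], [400, -40]]

[s3, s1] = [[0, -5], [10, 0]]
[s2, s5] = [[4, 8], [4, -4]]
[s4, [s2, s5]] = [[20, 8], [-24, -20]]
[[s3, s1], [s4, [s2, s5]]] = [[40, 200], [400, -40]]


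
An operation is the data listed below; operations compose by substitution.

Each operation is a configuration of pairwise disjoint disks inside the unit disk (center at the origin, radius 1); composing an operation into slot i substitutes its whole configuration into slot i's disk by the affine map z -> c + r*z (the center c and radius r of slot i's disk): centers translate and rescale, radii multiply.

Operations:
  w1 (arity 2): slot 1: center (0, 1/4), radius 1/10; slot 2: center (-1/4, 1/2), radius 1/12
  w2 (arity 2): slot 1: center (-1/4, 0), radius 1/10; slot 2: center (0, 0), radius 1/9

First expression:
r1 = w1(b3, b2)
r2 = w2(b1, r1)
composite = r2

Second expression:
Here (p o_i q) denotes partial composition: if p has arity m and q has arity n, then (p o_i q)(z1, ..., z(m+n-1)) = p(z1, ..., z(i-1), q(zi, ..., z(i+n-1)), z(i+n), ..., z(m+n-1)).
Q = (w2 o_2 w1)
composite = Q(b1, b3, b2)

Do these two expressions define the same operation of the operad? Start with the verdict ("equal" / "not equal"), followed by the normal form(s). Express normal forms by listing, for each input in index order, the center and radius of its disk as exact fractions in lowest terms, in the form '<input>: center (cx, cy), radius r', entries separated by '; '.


The first expression reduces to b1: center (-1/4, 0), radius 1/10; b2: center (-1/36, 1/18), radius 1/108; b3: center (0, 1/36), radius 1/90
The second expression reduces to b1: center (-1/4, 0), radius 1/10; b2: center (-1/36, 1/18), radius 1/108; b3: center (0, 1/36), radius 1/90
Both agree, so they are equal.

equal — both sides give b1: center (-1/4, 0), radius 1/10; b2: center (-1/36, 1/18), radius 1/108; b3: center (0, 1/36), radius 1/90


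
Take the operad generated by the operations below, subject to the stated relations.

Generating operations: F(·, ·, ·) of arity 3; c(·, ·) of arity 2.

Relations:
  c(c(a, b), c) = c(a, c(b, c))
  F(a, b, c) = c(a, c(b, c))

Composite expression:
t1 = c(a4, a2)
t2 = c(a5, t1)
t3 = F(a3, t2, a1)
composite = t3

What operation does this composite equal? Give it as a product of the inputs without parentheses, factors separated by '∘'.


a3 ∘ a5 ∘ a4 ∘ a2 ∘ a1


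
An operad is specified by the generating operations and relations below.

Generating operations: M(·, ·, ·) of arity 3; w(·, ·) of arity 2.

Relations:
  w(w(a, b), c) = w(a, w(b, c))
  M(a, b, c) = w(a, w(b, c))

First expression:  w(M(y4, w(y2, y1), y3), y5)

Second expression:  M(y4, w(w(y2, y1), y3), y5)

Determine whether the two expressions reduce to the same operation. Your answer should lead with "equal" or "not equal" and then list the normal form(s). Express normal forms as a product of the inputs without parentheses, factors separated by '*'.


equal; both compose to y4 * y2 * y1 * y3 * y5

The first composite normalizes to y4 * y2 * y1 * y3 * y5
The second composite normalizes to y4 * y2 * y1 * y3 * y5
Both agree, so they are equal.


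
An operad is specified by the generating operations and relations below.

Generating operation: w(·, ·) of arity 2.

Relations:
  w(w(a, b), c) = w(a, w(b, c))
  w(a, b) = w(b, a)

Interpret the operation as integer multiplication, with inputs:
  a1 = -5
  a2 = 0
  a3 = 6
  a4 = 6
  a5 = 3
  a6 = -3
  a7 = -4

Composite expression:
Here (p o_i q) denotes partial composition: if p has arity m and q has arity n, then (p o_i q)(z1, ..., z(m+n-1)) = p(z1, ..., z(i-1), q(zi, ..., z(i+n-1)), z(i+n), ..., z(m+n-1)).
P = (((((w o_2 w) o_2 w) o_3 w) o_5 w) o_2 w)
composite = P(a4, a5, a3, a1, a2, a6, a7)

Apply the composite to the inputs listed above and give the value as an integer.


w(a5, a3) = 18
w(a1, a2) = 0
w(w(a5, a3), w(a1, a2)) = 0
w(a6, a7) = 12
w(w(w(a5, a3), w(a1, a2)), w(a6, a7)) = 0
w(a4, w(w(w(a5, a3), w(a1, a2)), w(a6, a7))) = 0

0


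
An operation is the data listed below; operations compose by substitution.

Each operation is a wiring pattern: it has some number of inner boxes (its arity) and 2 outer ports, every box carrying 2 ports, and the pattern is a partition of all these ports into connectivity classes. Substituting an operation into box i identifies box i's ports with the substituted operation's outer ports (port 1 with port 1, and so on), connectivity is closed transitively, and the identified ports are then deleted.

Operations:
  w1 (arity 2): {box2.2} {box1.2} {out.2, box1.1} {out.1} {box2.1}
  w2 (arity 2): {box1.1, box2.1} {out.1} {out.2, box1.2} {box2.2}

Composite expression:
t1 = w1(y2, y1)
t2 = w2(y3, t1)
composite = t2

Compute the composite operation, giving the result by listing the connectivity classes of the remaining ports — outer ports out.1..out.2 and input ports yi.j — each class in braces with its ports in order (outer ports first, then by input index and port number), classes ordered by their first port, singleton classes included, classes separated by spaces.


{out.1} {out.2, y3.2} {y1.1} {y1.2} {y2.1} {y2.2} {y3.1}

Treat the ports identified at w2 as solder joints: merge, then drop.
the subtree at w1 composes to {out.1} {out.2, y2.1} {y1.1} {y1.2} {y2.2} on (y2, y1); out.j = own outer ports
the subtree at w2 composes to {out.1} {out.2, y3.2} {y1.1} {y1.2} {y2.1} {y2.2} {y3.1} on (y3, y2, y1); out.j = own outer ports


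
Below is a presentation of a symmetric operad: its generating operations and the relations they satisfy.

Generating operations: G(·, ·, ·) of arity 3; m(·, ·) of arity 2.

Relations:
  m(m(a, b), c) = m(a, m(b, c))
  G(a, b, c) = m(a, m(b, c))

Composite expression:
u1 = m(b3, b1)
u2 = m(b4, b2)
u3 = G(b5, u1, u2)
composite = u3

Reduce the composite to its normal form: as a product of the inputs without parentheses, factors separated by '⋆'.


Every regrouping of G is equal, so read the b-inputs in written order.
m(b3, b1) reduces to b3 ⋆ b1
m(b4, b2) reduces to b4 ⋆ b2
G(b5, m(b3, b1), m(b4, b2)) reduces to b5 ⋆ b3 ⋆ b1 ⋆ b4 ⋆ b2

b5 ⋆ b3 ⋆ b1 ⋆ b4 ⋆ b2


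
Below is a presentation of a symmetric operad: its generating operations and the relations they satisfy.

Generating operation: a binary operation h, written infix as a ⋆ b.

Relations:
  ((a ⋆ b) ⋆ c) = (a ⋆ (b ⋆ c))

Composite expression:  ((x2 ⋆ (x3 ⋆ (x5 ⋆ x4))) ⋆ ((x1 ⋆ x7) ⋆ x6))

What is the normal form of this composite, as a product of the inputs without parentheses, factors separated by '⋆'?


Every regrouping of h is equal, so read the x-inputs in written order.
(x5 ⋆ x4) reduces to x5 ⋆ x4
(x3 ⋆ (x5 ⋆ x4)) reduces to x3 ⋆ x5 ⋆ x4
(x2 ⋆ (x3 ⋆ (x5 ⋆ x4))) reduces to x2 ⋆ x3 ⋆ x5 ⋆ x4
(x1 ⋆ x7) reduces to x1 ⋆ x7
((x1 ⋆ x7) ⋆ x6) reduces to x1 ⋆ x7 ⋆ x6
((x2 ⋆ (x3 ⋆ (x5 ⋆ x4))) ⋆ ((x1 ⋆ x7) ⋆ x6)) reduces to x2 ⋆ x3 ⋆ x5 ⋆ x4 ⋆ x1 ⋆ x7 ⋆ x6

x2 ⋆ x3 ⋆ x5 ⋆ x4 ⋆ x1 ⋆ x7 ⋆ x6


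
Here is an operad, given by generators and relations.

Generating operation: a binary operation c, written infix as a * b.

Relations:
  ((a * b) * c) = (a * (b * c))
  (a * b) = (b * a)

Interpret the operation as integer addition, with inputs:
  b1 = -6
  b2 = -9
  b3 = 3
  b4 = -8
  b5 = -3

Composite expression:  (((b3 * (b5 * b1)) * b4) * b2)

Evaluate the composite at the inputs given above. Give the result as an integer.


-23

(b5 * b1) = -9
(b3 * (b5 * b1)) = -6
((b3 * (b5 * b1)) * b4) = -14
(((b3 * (b5 * b1)) * b4) * b2) = -23


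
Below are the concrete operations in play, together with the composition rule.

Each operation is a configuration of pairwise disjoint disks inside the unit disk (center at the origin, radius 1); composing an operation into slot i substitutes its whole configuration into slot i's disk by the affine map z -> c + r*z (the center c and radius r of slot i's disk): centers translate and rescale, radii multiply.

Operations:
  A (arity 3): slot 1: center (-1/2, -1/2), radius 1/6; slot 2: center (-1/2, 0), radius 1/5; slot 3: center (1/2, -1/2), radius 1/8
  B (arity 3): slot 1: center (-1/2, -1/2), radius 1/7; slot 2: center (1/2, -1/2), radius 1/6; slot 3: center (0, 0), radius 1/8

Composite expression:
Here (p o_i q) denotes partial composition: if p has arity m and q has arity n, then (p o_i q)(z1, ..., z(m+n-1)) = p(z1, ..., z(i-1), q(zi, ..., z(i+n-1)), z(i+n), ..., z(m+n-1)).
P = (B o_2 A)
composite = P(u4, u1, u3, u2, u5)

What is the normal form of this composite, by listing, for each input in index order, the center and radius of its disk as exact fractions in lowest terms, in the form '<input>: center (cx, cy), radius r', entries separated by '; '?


u1: center (5/12, -7/12), radius 1/36; u2: center (7/12, -7/12), radius 1/48; u3: center (5/12, -1/2), radius 1/30; u4: center (-1/2, -1/2), radius 1/7; u5: center (0, 0), radius 1/8

Follow each u-input down from B: c' goes to c + r*c', radius to r*r'.
tracing u4 down its 1-map path: center (-1/2, -1/2), radius 1/7
tracing u1 down its 2-map path: center (5/12, -7/12), radius 1/36
tracing u3 down its 2-map path: center (5/12, -1/2), radius 1/30
tracing u2 down its 2-map path: center (7/12, -7/12), radius 1/48
tracing u5 down its 1-map path: center (0, 0), radius 1/8


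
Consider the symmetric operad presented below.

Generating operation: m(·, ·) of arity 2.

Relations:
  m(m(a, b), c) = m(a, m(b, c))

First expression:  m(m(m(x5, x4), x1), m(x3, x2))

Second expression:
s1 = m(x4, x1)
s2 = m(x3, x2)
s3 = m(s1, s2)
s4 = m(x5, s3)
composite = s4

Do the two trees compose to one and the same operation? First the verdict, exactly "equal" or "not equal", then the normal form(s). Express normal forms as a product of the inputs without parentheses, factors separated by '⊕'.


equal: each reduces to x5 ⊕ x4 ⊕ x1 ⊕ x3 ⊕ x2


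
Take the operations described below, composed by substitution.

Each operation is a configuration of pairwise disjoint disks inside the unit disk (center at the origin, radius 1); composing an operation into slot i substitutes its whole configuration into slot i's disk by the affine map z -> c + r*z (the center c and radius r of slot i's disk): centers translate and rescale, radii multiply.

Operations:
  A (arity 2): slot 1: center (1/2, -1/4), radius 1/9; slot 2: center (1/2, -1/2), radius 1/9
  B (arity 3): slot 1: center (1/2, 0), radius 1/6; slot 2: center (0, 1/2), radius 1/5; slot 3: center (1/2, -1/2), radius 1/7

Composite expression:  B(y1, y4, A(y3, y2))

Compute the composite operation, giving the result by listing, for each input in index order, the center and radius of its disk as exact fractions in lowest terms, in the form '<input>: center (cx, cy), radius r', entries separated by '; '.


Nesting under B composes maps z -> c + r*z down each y-path.
input y1: composing its 1 substitution step yields center (1/2, 0), radius 1/6
input y4: composing its 1 substitution step yields center (0, 1/2), radius 1/5
input y3: composing its 2 substitution steps yields center (4/7, -15/28), radius 1/63
input y2: composing its 2 substitution steps yields center (4/7, -4/7), radius 1/63

y1: center (1/2, 0), radius 1/6; y2: center (4/7, -4/7), radius 1/63; y3: center (4/7, -15/28), radius 1/63; y4: center (0, 1/2), radius 1/5


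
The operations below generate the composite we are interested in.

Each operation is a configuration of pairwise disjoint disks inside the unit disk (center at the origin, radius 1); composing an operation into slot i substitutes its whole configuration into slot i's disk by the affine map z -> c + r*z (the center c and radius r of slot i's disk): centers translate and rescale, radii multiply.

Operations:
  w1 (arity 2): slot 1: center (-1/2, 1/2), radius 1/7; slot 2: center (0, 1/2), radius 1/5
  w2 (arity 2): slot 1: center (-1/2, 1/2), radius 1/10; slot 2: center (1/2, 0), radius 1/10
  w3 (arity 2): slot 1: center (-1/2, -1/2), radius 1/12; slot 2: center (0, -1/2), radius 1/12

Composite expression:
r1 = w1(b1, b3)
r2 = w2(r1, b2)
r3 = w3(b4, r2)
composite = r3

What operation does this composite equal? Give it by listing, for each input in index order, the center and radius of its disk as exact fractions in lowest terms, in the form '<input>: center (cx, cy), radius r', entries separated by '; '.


b1: center (-11/240, -109/240), radius 1/840; b2: center (1/24, -1/2), radius 1/120; b3: center (-1/24, -109/240), radius 1/600; b4: center (-1/2, -1/2), radius 1/12

Nesting under w3 composes maps z -> c + r*z down each b-path.
input b4: applying the 1 nested substitution gives center (-1/2, -1/2), radius 1/12
input b1: applying the 3 nested substitutions gives center (-11/240, -109/240), radius 1/840
input b3: applying the 3 nested substitutions gives center (-1/24, -109/240), radius 1/600
input b2: applying the 2 nested substitutions gives center (1/24, -1/2), radius 1/120


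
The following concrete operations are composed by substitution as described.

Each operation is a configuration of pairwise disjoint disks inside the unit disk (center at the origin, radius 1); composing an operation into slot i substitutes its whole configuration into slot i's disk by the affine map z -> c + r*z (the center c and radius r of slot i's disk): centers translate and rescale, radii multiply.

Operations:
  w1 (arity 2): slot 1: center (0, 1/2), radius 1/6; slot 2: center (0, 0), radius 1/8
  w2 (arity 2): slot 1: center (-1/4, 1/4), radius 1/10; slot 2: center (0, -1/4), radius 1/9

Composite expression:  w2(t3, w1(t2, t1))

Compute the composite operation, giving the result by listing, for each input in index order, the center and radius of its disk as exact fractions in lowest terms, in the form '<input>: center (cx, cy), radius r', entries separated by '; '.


t1: center (0, -1/4), radius 1/72; t2: center (0, -7/36), radius 1/54; t3: center (-1/4, 1/4), radius 1/10

Nesting under w2 composes maps z -> c + r*z down each t-path.
tracing t3 down its 1-map path: center (-1/4, 1/4), radius 1/10
tracing t2 down its 2-map path: center (0, -7/36), radius 1/54
tracing t1 down its 2-map path: center (0, -1/4), radius 1/72


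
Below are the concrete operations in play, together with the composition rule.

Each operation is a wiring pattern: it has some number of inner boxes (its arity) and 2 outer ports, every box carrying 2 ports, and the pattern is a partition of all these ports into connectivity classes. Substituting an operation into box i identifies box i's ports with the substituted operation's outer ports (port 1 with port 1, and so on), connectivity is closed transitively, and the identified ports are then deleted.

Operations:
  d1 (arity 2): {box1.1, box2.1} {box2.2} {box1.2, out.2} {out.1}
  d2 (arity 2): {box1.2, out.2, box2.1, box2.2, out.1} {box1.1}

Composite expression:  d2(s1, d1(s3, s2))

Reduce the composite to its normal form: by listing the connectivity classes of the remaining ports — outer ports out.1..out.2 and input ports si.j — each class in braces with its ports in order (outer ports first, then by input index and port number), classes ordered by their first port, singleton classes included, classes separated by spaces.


{out.1, out.2, s1.2, s3.2} {s1.1} {s2.1, s3.1} {s2.2}

Treat the ports identified at d2 as solder joints: merge, then drop.
the subtree at d1 composes to {out.1} {out.2, s3.2} {s2.1, s3.1} {s2.2} on (s3, s2); out.j = own outer ports
the subtree at d2 composes to {out.1, out.2, s1.2, s3.2} {s1.1} {s2.1, s3.1} {s2.2} on (s1, s3, s2); out.j = own outer ports
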